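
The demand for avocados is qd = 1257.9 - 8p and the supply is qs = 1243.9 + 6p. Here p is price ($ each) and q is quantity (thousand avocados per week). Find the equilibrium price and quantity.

Set qd = qs: 1257.9 - 8p = 1243.9 + 6p, so 14 = 14p and p* = 1.
From the demand curve, q* = 1257.9 - 8(1) = 1249.9.

p* = 1, q* = 1249.9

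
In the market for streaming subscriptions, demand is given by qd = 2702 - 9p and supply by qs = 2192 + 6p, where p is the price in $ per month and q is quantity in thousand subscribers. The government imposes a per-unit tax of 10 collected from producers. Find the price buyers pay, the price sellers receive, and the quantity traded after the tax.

Producers keep p_s = p_b - 10 per unit, so supply in terms of the buyer price is qs = 2132 + 6p_b.
Market clearing requires 2702 - 9p_b = 2132 + 6p_b; hence 570 = 15p_b and p_b = 38.
So p_s = 28 and the quantity traded is q = 2702 - 9(38) = 2360.

p_b = 38, p_s = 28, q = 2360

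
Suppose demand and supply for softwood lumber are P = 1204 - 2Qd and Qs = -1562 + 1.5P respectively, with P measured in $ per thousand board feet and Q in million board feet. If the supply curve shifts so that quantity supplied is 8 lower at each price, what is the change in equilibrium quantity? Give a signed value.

ΔQ = -2

Inverting to quantity form: Qd = 602 - 0.5P.
Equating demand and supply, 602 - 0.5P = -1562 + 1.5P gives 2P = 2164, so P* = 1082.
Substitute back: Q* = 602 - 0.5(1082) = 61.
After the shift, supply is Qs = -1570 + 1.5P.
Re-solving, 2P = 2172 gives P = 1086 and Q = 59.
ΔQ = 59 - 61 = -2.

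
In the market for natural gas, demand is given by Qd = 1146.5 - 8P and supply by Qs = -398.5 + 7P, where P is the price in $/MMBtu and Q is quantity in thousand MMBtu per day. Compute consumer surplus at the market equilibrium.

Consumer surplus = 6500.390625

The market clears where 1146.5 - 8P = -398.5 + 7P. Rearranging, 15P = 1545, hence P* = 103.
Then Q* = 1146.5 - 8(103) = 322.5.
Demand choke price (Qd = 0): P = 1146.5/8 = 143.3125. Consumer surplus = ½ × (143.3125 - 103) × 322.5 = 6500.390625.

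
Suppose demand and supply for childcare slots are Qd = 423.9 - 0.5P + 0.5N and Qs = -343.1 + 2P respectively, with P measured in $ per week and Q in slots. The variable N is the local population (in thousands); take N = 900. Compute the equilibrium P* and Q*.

With N = 900, demand is Qd = 873.9 - 0.5P.
Equating demand and supply, 873.9 - 0.5P = -343.1 + 2P gives 2.5P = 1217, so P* = 486.8.
Plugging P* into demand: Q* = 873.9 - 0.5(486.8) = 630.5.

P* = 486.8, Q* = 630.5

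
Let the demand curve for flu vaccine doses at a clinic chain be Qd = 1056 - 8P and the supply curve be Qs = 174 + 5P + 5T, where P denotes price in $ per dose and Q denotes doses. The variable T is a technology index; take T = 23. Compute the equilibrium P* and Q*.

With T = 23, supply is Qs = 289 + 5P.
Equating demand and supply, 1056 - 8P = 289 + 5P gives 13P = 767, so P* = 59.
Substitute back: Q* = 1056 - 8(59) = 584.

P* = 59, Q* = 584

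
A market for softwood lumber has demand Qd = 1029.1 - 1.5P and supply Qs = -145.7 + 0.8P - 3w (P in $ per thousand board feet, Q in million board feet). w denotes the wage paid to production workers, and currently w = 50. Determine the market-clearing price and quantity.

With w = 50, supply is Qs = -295.7 + 0.8P.
The market clears where 1029.1 - 1.5P = -295.7 + 0.8P. Rearranging, 2.3P = 1324.8, hence P* = 576.
Substitute back: Q* = 1029.1 - 1.5(576) = 165.1.

P* = 576, Q* = 165.1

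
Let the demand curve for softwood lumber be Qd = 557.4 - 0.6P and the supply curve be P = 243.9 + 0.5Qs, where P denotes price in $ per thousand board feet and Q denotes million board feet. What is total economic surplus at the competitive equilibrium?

Total surplus = 108314.31

In direct form, Qs = -487.8 + 2P.
The market clears where 557.4 - 0.6P = -487.8 + 2P. Rearranging, 2.6P = 1045.2, hence P* = 402.
Substitute back: Q* = 557.4 - 0.6(402) = 316.2.
Demand choke price = 929; supply choke price = 243.9. CS = ½(929 - 402)(316.2) = 83318.7; PS = ½(402 - 243.9)(316.2) = 24995.61. Total surplus = 108314.31.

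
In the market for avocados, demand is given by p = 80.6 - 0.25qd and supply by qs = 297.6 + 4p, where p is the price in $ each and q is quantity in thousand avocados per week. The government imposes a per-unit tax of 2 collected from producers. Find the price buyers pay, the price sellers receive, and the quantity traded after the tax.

In direct form, qd = 322.4 - 4p.
The tax drives a wedge p_b - p_s = 2. Substituting p_s = p_b - 2 into supply: qs = 289.6 + 4p_b.
Market clearing requires 322.4 - 4p_b = 289.6 + 4p_b; hence 32.8 = 8p_b and p_b = 4.1.
So p_s = 2.1 and the quantity traded is q = 322.4 - 4(4.1) = 306.

p_b = 4.1, p_s = 2.1, q = 306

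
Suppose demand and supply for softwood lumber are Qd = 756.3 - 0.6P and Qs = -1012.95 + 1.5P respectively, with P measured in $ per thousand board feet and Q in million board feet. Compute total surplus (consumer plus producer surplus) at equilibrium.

Total surplus = 73384.08

Set Qd = Qs: 756.3 - 0.6P = -1012.95 + 1.5P, so 1769.25 = 2.1P and P* = 842.5.
Then Q* = 756.3 - 0.6(842.5) = 250.8.
Demand choke price = 1260.5; supply choke price = 675.3. CS = ½(1260.5 - 842.5)(250.8) = 52417.2; PS = ½(842.5 - 675.3)(250.8) = 20966.88. Total surplus = 73384.08.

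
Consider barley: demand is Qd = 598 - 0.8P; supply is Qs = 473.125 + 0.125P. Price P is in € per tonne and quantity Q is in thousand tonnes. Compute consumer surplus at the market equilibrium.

The market clears where 598 - 0.8P = 473.125 + 0.125P. Rearranging, 0.925P = 124.875, hence P* = 135.
Then Q* = 598 - 0.8(135) = 490.
Demand choke price (Qd = 0): P = 598/0.8 = 747.5. Consumer surplus = ½ × (747.5 - 135) × 490 = 150062.5.

Consumer surplus = 150062.5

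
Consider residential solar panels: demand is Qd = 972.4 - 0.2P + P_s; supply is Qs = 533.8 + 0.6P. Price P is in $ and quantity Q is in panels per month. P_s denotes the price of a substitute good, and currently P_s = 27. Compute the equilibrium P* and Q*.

P* = 582, Q* = 883

With P_s = 27, demand is Qd = 999.4 - 0.2P.
The market clears where 999.4 - 0.2P = 533.8 + 0.6P. Rearranging, 0.8P = 465.6, hence P* = 582.
Plugging P* into demand: Q* = 999.4 - 0.2(582) = 883.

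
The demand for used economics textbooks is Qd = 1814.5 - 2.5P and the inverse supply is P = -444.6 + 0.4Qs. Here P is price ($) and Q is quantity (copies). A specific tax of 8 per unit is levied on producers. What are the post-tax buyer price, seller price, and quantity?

P_b = 144.6, P_s = 136.6, Q = 1453

Rewriting in direct form: Qs = 1111.5 + 2.5P.
The tax drives a wedge P_b - P_s = 8. Substituting P_s = P_b - 8 into supply: Qs = 1091.5 + 2.5P_b.
Set Qd = Qs: 1814.5 - 2.5P_b = 1091.5 + 2.5P_b, so 723 = 5P_b and P_b = 144.6.
Then P_s = 144.6 - 8 = 136.6 and Q = 1814.5 - 2.5(144.6) = 1453.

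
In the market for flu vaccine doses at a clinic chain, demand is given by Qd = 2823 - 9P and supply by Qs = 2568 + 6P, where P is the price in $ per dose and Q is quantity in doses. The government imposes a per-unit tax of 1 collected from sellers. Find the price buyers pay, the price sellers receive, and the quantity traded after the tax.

P_b = 17.4, P_s = 16.4, Q = 2666.4

The tax drives a wedge P_b - P_s = 1. Substituting P_s = P_b - 1 into supply: Qs = 2562 + 6P_b.
Set Qd = Qs: 2823 - 9P_b = 2562 + 6P_b, so 261 = 15P_b and P_b = 17.4.
So P_s = 16.4 and the quantity traded is Q = 2823 - 9(17.4) = 2666.4.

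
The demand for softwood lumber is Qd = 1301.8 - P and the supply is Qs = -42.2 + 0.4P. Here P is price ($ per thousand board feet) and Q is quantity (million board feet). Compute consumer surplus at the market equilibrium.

At equilibrium Qd = Qs, so 1301.8 - P = -42.2 + 0.4P; collecting terms, 1344 = 1.4P and P* = 960.
Substitute back: Q* = 1301.8 - 960 = 341.8.
Demand choke price (Qd = 0): P = 1301.8. Consumer surplus = ½ × (1301.8 - 960) × 341.8 = 58413.62.

Consumer surplus = 58413.62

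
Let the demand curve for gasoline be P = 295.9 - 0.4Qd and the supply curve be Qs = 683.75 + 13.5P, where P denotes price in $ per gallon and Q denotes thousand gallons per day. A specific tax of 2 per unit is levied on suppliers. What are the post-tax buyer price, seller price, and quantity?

In direct form, Qd = 739.75 - 2.5P.
The tax drives a wedge P_b - P_s = 2. Substituting P_s = P_b - 2 into supply: Qs = 656.75 + 13.5P_b.
Market clearing requires 739.75 - 2.5P_b = 656.75 + 13.5P_b; hence 83 = 16P_b and P_b = 5.1875.
So P_s = 3.1875 and the quantity traded is Q = 739.75 - 2.5(5.1875) = 726.78125.

P_b = 5.1875, P_s = 3.1875, Q = 726.78125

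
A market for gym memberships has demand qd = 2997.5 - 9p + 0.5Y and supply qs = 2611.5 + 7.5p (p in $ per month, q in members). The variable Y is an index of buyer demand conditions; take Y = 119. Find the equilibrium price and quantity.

With Y = 119, demand is qd = 3057 - 9p.
At equilibrium qd = qs, so 3057 - 9p = 2611.5 + 7.5p; collecting terms, 445.5 = 16.5p and p* = 27.
Then q* = 3057 - 9(27) = 2814.

p* = 27, q* = 2814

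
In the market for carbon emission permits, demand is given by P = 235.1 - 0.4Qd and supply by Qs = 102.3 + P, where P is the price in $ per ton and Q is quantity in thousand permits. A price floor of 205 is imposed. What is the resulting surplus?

Surplus = 232.05

In direct form, Qd = 587.75 - 2.5P.
At P = 205: Qd = 75.25 and Qs = 307.3.
Surplus = Qs - Qd = 307.3 - 75.25 = 232.05.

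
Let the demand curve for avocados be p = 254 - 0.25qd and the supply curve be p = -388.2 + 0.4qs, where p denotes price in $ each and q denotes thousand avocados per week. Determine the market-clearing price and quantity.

Rewriting in direct form: qd = 1016 - 4p and qs = 970.5 + 2.5p.
The market clears where 1016 - 4p = 970.5 + 2.5p. Rearranging, 6.5p = 45.5, hence p* = 7.
Plugging p* into demand: q* = 1016 - 4(7) = 988.

p* = 7, q* = 988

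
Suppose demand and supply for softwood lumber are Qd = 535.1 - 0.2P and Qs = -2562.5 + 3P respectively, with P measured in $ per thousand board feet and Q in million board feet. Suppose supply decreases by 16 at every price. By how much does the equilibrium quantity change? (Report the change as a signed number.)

ΔQ = -1

Set Qd = Qs: 535.1 - 0.2P = -2562.5 + 3P, so 3097.6 = 3.2P and P* = 968.
From the demand curve, Q* = 535.1 - 0.2(968) = 341.5.
After the shift, supply is Qs = -2578.5 + 3P.
The new intersection has 3113.6 = 3.2P, i.e. P = 973, Q = 340.5.
ΔQ = 340.5 - 341.5 = -1.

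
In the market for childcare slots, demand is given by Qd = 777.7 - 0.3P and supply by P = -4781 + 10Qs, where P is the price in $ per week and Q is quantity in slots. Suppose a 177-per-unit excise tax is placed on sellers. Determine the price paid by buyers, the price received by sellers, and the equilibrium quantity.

P_b = 793.25, P_s = 616.25, Q = 539.725

Inverting to quantity form: Qs = 478.1 + 0.1P.
The tax drives a wedge P_b - P_s = 177. Substituting P_s = P_b - 177 into supply: Qs = 460.4 + 0.1P_b.
Market clearing requires 777.7 - 0.3P_b = 460.4 + 0.1P_b; hence 317.3 = 0.4P_b and P_b = 793.25.
Then P_s = 793.25 - 177 = 616.25 and Q = 777.7 - 0.3(793.25) = 539.725.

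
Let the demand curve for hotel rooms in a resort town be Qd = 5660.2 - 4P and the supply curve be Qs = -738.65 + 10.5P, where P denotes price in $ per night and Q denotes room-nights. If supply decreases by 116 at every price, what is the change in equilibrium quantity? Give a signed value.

ΔQ = -32

At equilibrium Qd = Qs, so 5660.2 - 4P = -738.65 + 10.5P; collecting terms, 6398.85 = 14.5P and P* = 441.3.
Then Q* = 5660.2 - 4(441.3) = 3895.
After the shift, supply is Qs = -854.65 + 10.5P.
Re-solving, 14.5P = 6514.85 gives P = 449.3 and Q = 3863.
ΔQ = 3863 - 3895 = -32.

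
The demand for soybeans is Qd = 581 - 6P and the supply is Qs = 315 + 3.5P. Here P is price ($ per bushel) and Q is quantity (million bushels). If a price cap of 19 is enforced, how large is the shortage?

Evaluating both curves at the ceiling price 19 gives Qd = 467, Qs = 381.5.
Shortage = Qd - Qs = 467 - 381.5 = 85.5.

Shortage = 85.5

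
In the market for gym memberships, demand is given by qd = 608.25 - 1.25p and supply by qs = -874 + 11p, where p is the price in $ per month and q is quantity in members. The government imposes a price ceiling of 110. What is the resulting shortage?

With p fixed at 110, quantity demanded is 470.75 and quantity supplied is 336.
Shortage = qd - qs = 470.75 - 336 = 134.75.

Shortage = 134.75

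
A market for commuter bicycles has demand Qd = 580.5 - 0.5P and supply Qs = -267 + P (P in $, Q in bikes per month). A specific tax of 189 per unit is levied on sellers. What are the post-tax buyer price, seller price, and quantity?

The tax drives a wedge P_b - P_s = 189. Substituting P_s = P_b - 189 into supply: Qs = -456 + P_b.
Set Qd = Qs: 580.5 - 0.5P_b = -456 + P_b, so 1036.5 = 1.5P_b and P_b = 691.
Then P_s = 691 - 189 = 502 and Q = 580.5 - 0.5(691) = 235.

P_b = 691, P_s = 502, Q = 235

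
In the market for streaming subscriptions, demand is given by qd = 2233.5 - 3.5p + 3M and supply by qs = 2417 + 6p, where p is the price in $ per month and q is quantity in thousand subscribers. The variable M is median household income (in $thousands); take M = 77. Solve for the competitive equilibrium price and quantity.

With M = 77, demand is qd = 2464.5 - 3.5p.
Equating demand and supply, 2464.5 - 3.5p = 2417 + 6p gives 9.5p = 47.5, so p* = 5.
From the demand curve, q* = 2464.5 - 3.5(5) = 2447.

p* = 5, q* = 2447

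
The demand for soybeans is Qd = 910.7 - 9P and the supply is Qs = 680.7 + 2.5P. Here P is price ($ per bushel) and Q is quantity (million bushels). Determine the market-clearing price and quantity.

P* = 20, Q* = 730.7

At equilibrium Qd = Qs, so 910.7 - 9P = 680.7 + 2.5P; collecting terms, 230 = 11.5P and P* = 20.
Substitute back: Q* = 910.7 - 9(20) = 730.7.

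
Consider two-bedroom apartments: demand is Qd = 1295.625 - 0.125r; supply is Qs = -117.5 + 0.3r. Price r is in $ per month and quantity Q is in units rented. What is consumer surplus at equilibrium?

The market clears where 1295.625 - 0.125r = -117.5 + 0.3r. Rearranging, 0.425r = 1413.125, hence r* = 3325.
From the demand curve, Q* = 1295.625 - 0.125(3325) = 880.
Demand choke price (Qd = 0): r = 1295.625/0.125 = 10365. Consumer surplus = ½ × (10365 - 3325) × 880 = 3097600.

Consumer surplus = 3097600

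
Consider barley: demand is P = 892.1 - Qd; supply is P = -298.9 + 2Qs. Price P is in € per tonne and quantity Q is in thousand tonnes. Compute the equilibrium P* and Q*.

In direct form, Qd = 892.1 - P and Qs = 149.45 + 0.5P.
Equating demand and supply, 892.1 - P = 149.45 + 0.5P gives 1.5P = 742.65, so P* = 495.1.
Then Q* = 892.1 - 495.1 = 397.

P* = 495.1, Q* = 397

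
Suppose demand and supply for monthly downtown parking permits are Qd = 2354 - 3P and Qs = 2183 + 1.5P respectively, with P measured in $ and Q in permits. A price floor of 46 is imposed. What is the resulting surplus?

Surplus = 36

Evaluating both curves at the floor price 46 gives Qd = 2216, Qs = 2252.
Surplus = Qs - Qd = 2252 - 2216 = 36.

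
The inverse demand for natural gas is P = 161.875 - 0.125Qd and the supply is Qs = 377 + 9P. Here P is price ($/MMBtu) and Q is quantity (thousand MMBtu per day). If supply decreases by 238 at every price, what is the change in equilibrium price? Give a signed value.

ΔP = 14

Rewriting in direct form: Qd = 1295 - 8P.
The market clears where 1295 - 8P = 377 + 9P. Rearranging, 17P = 918, hence P* = 54.
Plugging P* into demand: Q* = 1295 - 8(54) = 863.
After the shift, supply is Qs = 139 + 9P.
The new intersection has 1156 = 17P, i.e. P = 68, Q = 751.
ΔP = 68 - 54 = 14.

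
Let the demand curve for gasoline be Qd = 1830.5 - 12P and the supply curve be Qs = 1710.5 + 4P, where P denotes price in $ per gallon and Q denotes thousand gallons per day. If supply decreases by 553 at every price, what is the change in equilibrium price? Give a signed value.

At equilibrium Qd = Qs, so 1830.5 - 12P = 1710.5 + 4P; collecting terms, 120 = 16P and P* = 7.5.
Substitute back: Q* = 1830.5 - 12(7.5) = 1740.5.
After the shift, supply is Qs = 1157.5 + 4P.
The new intersection has 673 = 16P, i.e. P = 42.0625, Q = 1325.75.
ΔP = 42.0625 - 7.5 = 34.5625.

ΔP = 34.5625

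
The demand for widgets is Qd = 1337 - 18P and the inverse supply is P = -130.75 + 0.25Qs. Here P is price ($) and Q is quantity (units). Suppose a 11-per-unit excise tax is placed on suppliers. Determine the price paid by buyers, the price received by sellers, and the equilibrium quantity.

P_b = 39, P_s = 28, Q = 635

Rewriting in direct form: Qs = 523 + 4P.
Suppliers keep P_s = P_b - 11 per unit, so supply in terms of the buyer price is Qs = 479 + 4P_b.
Market clearing requires 1337 - 18P_b = 479 + 4P_b; hence 858 = 22P_b and P_b = 39.
So P_s = 28 and the quantity traded is Q = 1337 - 18(39) = 635.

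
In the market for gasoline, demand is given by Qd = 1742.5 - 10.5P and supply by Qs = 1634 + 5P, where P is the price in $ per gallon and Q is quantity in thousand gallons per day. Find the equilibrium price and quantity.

P* = 7, Q* = 1669

Equating demand and supply, 1742.5 - 10.5P = 1634 + 5P gives 15.5P = 108.5, so P* = 7.
From the demand curve, Q* = 1742.5 - 10.5(7) = 1669.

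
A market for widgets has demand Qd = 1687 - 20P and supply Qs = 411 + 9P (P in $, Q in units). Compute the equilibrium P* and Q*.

The market clears where 1687 - 20P = 411 + 9P. Rearranging, 29P = 1276, hence P* = 44.
Substitute back: Q* = 1687 - 20(44) = 807.

P* = 44, Q* = 807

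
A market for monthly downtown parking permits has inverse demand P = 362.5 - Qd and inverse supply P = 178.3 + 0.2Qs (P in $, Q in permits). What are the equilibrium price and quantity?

In direct form, Qd = 362.5 - P and Qs = -891.5 + 5P.
Equating demand and supply, 362.5 - P = -891.5 + 5P gives 6P = 1254, so P* = 209.
Substitute back: Q* = 362.5 - 209 = 153.5.

P* = 209, Q* = 153.5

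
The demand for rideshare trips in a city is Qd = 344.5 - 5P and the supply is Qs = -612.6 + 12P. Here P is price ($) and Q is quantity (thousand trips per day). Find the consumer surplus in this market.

Consumer surplus = 396.9

At equilibrium Qd = Qs, so 344.5 - 5P = -612.6 + 12P; collecting terms, 957.1 = 17P and P* = 56.3.
Substitute back: Q* = 344.5 - 5(56.3) = 63.
Demand choke price (Qd = 0): P = 344.5/5 = 68.9. Consumer surplus = ½ × (68.9 - 56.3) × 63 = 396.9.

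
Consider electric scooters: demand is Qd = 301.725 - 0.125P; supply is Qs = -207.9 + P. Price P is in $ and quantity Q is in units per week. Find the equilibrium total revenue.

Total revenue = 111030.3

Set Qd = Qs: 301.725 - 0.125P = -207.9 + P, so 509.625 = 1.125P and P* = 453.
Then Q* = 301.725 - 0.125(453) = 245.1.
Total revenue = P* × Q* = 453 × 245.1 = 111030.3.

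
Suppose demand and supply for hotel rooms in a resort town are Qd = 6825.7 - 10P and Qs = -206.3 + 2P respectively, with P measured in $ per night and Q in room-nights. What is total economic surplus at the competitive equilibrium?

Total surplus = 279772.947

Set Qd = Qs: 6825.7 - 10P = -206.3 + 2P, so 7032 = 12P and P* = 586.
Then Q* = 6825.7 - 10(586) = 965.7.
Demand choke price = 682.57; supply choke price = 103.15. CS = ½(682.57 - 586)(965.7) = 46628.8245; PS = ½(586 - 103.15)(965.7) = 233144.1225. Total surplus = 279772.947.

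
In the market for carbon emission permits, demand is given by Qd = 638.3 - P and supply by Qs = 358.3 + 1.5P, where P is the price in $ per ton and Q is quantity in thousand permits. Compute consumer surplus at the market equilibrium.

The market clears where 638.3 - P = 358.3 + 1.5P. Rearranging, 2.5P = 280, hence P* = 112.
Plugging P* into demand: Q* = 638.3 - 112 = 526.3.
Demand choke price (Qd = 0): P = 638.3. Consumer surplus = ½ × (638.3 - 112) × 526.3 = 138495.845.

Consumer surplus = 138495.845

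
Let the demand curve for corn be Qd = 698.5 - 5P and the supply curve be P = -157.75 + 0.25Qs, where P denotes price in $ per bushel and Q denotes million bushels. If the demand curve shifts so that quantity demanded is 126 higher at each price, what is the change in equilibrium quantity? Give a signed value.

ΔQ = 56

Inverting to quantity form: Qs = 631 + 4P.
Equating demand and supply, 698.5 - 5P = 631 + 4P gives 9P = 67.5, so P* = 7.5.
Substitute back: Q* = 698.5 - 5(7.5) = 661.
After the shift, demand is Qd = 824.5 - 5P.
New equilibrium: 193.5 = 9P, so P = 21.5 and Q = 717.
ΔQ = 717 - 661 = 56.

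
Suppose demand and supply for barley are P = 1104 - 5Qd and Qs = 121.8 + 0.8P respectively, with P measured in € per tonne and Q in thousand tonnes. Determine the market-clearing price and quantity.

P* = 99, Q* = 201

Inverting to quantity form: Qd = 220.8 - 0.2P.
Set Qd = Qs: 220.8 - 0.2P = 121.8 + 0.8P, so 99 = P and P* = 99.
From the demand curve, Q* = 220.8 - 0.2(99) = 201.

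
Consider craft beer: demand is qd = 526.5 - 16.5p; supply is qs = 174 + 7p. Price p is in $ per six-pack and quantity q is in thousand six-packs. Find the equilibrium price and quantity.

p* = 15, q* = 279

The market clears where 526.5 - 16.5p = 174 + 7p. Rearranging, 23.5p = 352.5, hence p* = 15.
From the demand curve, q* = 526.5 - 16.5(15) = 279.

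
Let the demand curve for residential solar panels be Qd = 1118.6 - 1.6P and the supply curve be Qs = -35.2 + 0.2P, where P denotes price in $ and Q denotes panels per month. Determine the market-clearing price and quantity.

At equilibrium Qd = Qs, so 1118.6 - 1.6P = -35.2 + 0.2P; collecting terms, 1153.8 = 1.8P and P* = 641.
Substitute back: Q* = 1118.6 - 1.6(641) = 93.

P* = 641, Q* = 93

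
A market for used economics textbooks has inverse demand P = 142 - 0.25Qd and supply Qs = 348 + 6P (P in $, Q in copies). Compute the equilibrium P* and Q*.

P* = 22, Q* = 480

In direct form, Qd = 568 - 4P.
Equating demand and supply, 568 - 4P = 348 + 6P gives 10P = 220, so P* = 22.
Plugging P* into demand: Q* = 568 - 4(22) = 480.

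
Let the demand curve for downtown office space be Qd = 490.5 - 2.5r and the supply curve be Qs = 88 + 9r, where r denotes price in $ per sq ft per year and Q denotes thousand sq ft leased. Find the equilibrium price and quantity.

r* = 35, Q* = 403

Set Qd = Qs: 490.5 - 2.5r = 88 + 9r, so 402.5 = 11.5r and r* = 35.
From the demand curve, Q* = 490.5 - 2.5(35) = 403.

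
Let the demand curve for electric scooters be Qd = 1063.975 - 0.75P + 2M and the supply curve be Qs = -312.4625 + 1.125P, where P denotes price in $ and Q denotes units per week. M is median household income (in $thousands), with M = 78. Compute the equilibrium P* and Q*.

P* = 817.3, Q* = 607

With M = 78, demand is Qd = 1219.975 - 0.75P.
At equilibrium Qd = Qs, so 1219.975 - 0.75P = -312.4625 + 1.125P; collecting terms, 1532.4375 = 1.875P and P* = 817.3.
Then Q* = 1219.975 - 0.75(817.3) = 607.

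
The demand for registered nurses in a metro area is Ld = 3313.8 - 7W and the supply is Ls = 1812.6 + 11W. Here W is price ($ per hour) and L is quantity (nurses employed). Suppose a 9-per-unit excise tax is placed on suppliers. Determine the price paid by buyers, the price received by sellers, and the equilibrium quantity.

With a tax of 9 on suppliers, they supply based on the net price W_s = W_b - 9, so Ls = 1713.6 + 11W_b.
Equate demand and the shifted supply: 3313.8 - 7W_b = 1713.6 + 11W_b, giving 18W_b = 1600.2, so W_b = 88.9.
Then W_s = 88.9 - 9 = 79.9 and L = 3313.8 - 7(88.9) = 2691.5.

W_b = 88.9, W_s = 79.9, L = 2691.5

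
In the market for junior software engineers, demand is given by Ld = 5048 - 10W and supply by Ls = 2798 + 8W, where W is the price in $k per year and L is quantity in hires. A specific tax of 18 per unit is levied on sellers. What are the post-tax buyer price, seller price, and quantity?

W_b = 133, W_s = 115, L = 3718

Sellers keep W_s = W_b - 18 per unit, so supply in terms of the buyer price is Ls = 2654 + 8W_b.
Market clearing requires 5048 - 10W_b = 2654 + 8W_b; hence 2394 = 18W_b and W_b = 133.
So W_s = 115 and the quantity traded is L = 5048 - 10(133) = 3718.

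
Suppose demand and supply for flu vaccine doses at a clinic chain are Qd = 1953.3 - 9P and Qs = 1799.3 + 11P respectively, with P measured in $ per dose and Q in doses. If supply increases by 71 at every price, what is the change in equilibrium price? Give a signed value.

ΔP = -3.55

The market clears where 1953.3 - 9P = 1799.3 + 11P. Rearranging, 20P = 154, hence P* = 7.7.
Then Q* = 1953.3 - 9(7.7) = 1884.
After the shift, supply is Qs = 1870.3 + 11P.
New equilibrium: 83 = 20P, so P = 4.15 and Q = 1915.95.
ΔP = 4.15 - 7.7 = -3.55.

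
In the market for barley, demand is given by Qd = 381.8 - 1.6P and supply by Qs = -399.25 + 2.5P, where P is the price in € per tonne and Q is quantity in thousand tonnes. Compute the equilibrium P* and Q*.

Set Qd = Qs: 381.8 - 1.6P = -399.25 + 2.5P, so 781.05 = 4.1P and P* = 190.5.
From the demand curve, Q* = 381.8 - 1.6(190.5) = 77.

P* = 190.5, Q* = 77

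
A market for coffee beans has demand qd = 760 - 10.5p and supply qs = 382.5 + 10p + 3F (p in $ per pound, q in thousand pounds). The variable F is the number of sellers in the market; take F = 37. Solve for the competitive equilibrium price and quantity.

p* = 13, q* = 623.5

With F = 37, supply is qs = 493.5 + 10p.
The market clears where 760 - 10.5p = 493.5 + 10p. Rearranging, 20.5p = 266.5, hence p* = 13.
From the demand curve, q* = 760 - 10.5(13) = 623.5.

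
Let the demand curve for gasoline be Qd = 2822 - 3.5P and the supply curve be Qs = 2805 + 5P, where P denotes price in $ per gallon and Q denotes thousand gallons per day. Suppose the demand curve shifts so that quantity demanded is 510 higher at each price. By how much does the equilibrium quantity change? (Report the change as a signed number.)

The market clears where 2822 - 3.5P = 2805 + 5P. Rearranging, 8.5P = 17, hence P* = 2.
From the demand curve, Q* = 2822 - 3.5(2) = 2815.
After the shift, demand is Qd = 3332 - 3.5P.
The new intersection has 527 = 8.5P, i.e. P = 62, Q = 3115.
ΔQ = 3115 - 2815 = 300.

ΔQ = 300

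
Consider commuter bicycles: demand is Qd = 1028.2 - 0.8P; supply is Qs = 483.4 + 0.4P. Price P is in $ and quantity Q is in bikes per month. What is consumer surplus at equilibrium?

Consumer surplus = 276390.625

The market clears where 1028.2 - 0.8P = 483.4 + 0.4P. Rearranging, 1.2P = 544.8, hence P* = 454.
Then Q* = 1028.2 - 0.8(454) = 665.
Demand choke price (Qd = 0): P = 1028.2/0.8 = 1285.25. Consumer surplus = ½ × (1285.25 - 454) × 665 = 276390.625.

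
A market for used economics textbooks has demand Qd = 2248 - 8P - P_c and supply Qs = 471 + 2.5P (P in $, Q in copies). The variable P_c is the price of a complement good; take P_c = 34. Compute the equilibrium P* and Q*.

With P_c = 34, demand is Qd = 2214 - 8P.
At equilibrium Qd = Qs, so 2214 - 8P = 471 + 2.5P; collecting terms, 1743 = 10.5P and P* = 166.
From the demand curve, Q* = 2214 - 8(166) = 886.

P* = 166, Q* = 886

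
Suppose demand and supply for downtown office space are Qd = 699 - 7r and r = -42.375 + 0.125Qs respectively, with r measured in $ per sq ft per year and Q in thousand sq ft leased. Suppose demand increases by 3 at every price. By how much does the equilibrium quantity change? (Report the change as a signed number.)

ΔQ = 1.6

Rewriting in direct form: Qs = 339 + 8r.
Equating demand and supply, 699 - 7r = 339 + 8r gives 15r = 360, so r* = 24.
Plugging r* into demand: Q* = 699 - 7(24) = 531.
After the shift, demand is Qd = 702 - 7r.
Re-solving, 15r = 363 gives r = 24.2 and Q = 532.6.
ΔQ = 532.6 - 531 = 1.6.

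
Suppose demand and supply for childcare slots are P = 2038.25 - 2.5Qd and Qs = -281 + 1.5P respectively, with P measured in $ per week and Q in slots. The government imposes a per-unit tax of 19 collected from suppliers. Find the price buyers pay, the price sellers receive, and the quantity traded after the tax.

P_b = 592, P_s = 573, Q = 578.5

Solving each curve for Q: Qd = 815.3 - 0.4P.
Suppliers keep P_s = P_b - 19 per unit, so supply in terms of the buyer price is Qs = -309.5 + 1.5P_b.
Equate demand and the shifted supply: 815.3 - 0.4P_b = -309.5 + 1.5P_b, giving 1.9P_b = 1124.8, so P_b = 592.
Then P_s = 592 - 19 = 573 and Q = 815.3 - 0.4(592) = 578.5.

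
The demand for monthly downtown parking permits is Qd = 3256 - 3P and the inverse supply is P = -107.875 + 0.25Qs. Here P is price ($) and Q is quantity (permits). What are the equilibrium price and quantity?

In direct form, Qs = 431.5 + 4P.
Set Qd = Qs: 3256 - 3P = 431.5 + 4P, so 2824.5 = 7P and P* = 403.5.
Substitute back: Q* = 3256 - 3(403.5) = 2045.5.

P* = 403.5, Q* = 2045.5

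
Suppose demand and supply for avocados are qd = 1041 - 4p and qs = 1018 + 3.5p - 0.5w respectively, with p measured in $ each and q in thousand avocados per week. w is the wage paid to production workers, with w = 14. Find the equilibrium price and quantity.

With w = 14, supply is qs = 1011 + 3.5p.
Equating demand and supply, 1041 - 4p = 1011 + 3.5p gives 7.5p = 30, so p* = 4.
Then q* = 1041 - 4(4) = 1025.

p* = 4, q* = 1025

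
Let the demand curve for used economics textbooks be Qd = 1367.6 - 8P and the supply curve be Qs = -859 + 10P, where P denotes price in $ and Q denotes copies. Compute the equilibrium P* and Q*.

P* = 123.7, Q* = 378

The market clears where 1367.6 - 8P = -859 + 10P. Rearranging, 18P = 2226.6, hence P* = 123.7.
Plugging P* into demand: Q* = 1367.6 - 8(123.7) = 378.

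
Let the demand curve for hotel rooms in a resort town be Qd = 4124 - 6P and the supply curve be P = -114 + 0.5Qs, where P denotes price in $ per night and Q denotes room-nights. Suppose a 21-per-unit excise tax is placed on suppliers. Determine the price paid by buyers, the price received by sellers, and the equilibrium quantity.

P_b = 492.25, P_s = 471.25, Q = 1170.5

In direct form, Qs = 228 + 2P.
With a tax of 21 on suppliers, they supply based on the net price P_s = P_b - 21, so Qs = 186 + 2P_b.
Set Qd = Qs: 4124 - 6P_b = 186 + 2P_b, so 3938 = 8P_b and P_b = 492.25.
So P_s = 471.25 and the quantity traded is Q = 4124 - 6(492.25) = 1170.5.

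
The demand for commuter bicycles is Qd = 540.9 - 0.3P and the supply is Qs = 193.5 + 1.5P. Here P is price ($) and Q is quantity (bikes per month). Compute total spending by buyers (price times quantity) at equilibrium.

Total spending by buyers = 93219

At equilibrium Qd = Qs, so 540.9 - 0.3P = 193.5 + 1.5P; collecting terms, 347.4 = 1.8P and P* = 193.
Plugging P* into demand: Q* = 540.9 - 0.3(193) = 483.
Total spending by buyers = P* × Q* = 193 × 483 = 93219.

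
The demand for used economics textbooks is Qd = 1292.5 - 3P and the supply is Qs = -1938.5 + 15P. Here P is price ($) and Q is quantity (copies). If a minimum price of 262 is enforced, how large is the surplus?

At P = 262: Qd = 506.5 and Qs = 1991.5.
Surplus = Qs - Qd = 1991.5 - 506.5 = 1485.

Surplus = 1485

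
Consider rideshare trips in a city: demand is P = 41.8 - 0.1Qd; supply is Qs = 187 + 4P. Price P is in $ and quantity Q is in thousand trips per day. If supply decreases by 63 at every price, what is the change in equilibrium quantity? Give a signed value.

ΔQ = -45

In direct form, Qd = 418 - 10P.
Equating demand and supply, 418 - 10P = 187 + 4P gives 14P = 231, so P* = 16.5.
Substitute back: Q* = 418 - 10(16.5) = 253.
After the shift, supply is Qs = 124 + 4P.
The new intersection has 294 = 14P, i.e. P = 21, Q = 208.
ΔQ = 208 - 253 = -45.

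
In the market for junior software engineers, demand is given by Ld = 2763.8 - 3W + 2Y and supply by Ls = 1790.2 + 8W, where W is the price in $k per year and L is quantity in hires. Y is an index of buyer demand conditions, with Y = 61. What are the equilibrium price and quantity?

W* = 99.6, L* = 2587

With Y = 61, demand is Ld = 2885.8 - 3W.
The market clears where 2885.8 - 3W = 1790.2 + 8W. Rearranging, 11W = 1095.6, hence W* = 99.6.
Plugging W* into demand: L* = 2885.8 - 3(99.6) = 2587.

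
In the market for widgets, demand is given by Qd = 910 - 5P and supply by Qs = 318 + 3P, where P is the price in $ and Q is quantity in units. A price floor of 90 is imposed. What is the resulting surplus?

At P = 90: Qd = 460 and Qs = 588.
Surplus = Qs - Qd = 588 - 460 = 128.

Surplus = 128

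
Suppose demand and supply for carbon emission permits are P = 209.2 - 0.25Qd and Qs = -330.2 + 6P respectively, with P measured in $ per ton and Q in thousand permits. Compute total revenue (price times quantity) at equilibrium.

In direct form, Qd = 836.8 - 4P.
Equating demand and supply, 836.8 - 4P = -330.2 + 6P gives 10P = 1167, so P* = 116.7.
From the demand curve, Q* = 836.8 - 4(116.7) = 370.
Total revenue = P* × Q* = 116.7 × 370 = 43179.

Total revenue = 43179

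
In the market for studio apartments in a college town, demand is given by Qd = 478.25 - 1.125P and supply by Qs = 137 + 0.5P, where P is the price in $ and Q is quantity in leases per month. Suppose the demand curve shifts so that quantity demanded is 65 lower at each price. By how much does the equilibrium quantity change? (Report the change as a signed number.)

ΔQ = -20

Set Qd = Qs: 478.25 - 1.125P = 137 + 0.5P, so 341.25 = 1.625P and P* = 210.
From the demand curve, Q* = 478.25 - 1.125(210) = 242.
After the shift, demand is Qd = 413.25 - 1.125P.
New equilibrium: 276.25 = 1.625P, so P = 170 and Q = 222.
ΔQ = 222 - 242 = -20.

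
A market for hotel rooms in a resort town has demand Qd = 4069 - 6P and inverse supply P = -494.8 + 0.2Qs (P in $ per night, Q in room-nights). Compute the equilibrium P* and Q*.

P* = 145, Q* = 3199

Rewriting in direct form: Qs = 2474 + 5P.
The market clears where 4069 - 6P = 2474 + 5P. Rearranging, 11P = 1595, hence P* = 145.
Substitute back: Q* = 4069 - 6(145) = 3199.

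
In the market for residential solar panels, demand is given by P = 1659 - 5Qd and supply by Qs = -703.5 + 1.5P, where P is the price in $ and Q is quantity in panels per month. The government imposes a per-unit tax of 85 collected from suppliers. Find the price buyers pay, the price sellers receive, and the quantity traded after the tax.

Solving each curve for Q: Qd = 331.8 - 0.2P.
The tax drives a wedge P_b - P_s = 85. Substituting P_s = P_b - 85 into supply: Qs = -831 + 1.5P_b.
Equate demand and the shifted supply: 331.8 - 0.2P_b = -831 + 1.5P_b, giving 1.7P_b = 1162.8, so P_b = 684.
So P_s = 599 and the quantity traded is Q = 331.8 - 0.2(684) = 195.

P_b = 684, P_s = 599, Q = 195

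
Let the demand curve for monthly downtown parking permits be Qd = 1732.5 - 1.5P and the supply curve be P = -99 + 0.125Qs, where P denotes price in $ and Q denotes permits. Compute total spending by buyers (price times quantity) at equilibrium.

Total spending by buyers = 156816

Rewriting in direct form: Qs = 792 + 8P.
The market clears where 1732.5 - 1.5P = 792 + 8P. Rearranging, 9.5P = 940.5, hence P* = 99.
Substitute back: Q* = 1732.5 - 1.5(99) = 1584.
Total spending by buyers = P* × Q* = 99 × 1584 = 156816.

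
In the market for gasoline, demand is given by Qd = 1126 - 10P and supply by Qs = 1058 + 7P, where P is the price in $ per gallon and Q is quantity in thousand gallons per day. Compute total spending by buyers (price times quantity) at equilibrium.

The market clears where 1126 - 10P = 1058 + 7P. Rearranging, 17P = 68, hence P* = 4.
From the demand curve, Q* = 1126 - 10(4) = 1086.
Total spending by buyers = P* × Q* = 4 × 1086 = 4344.

Total spending by buyers = 4344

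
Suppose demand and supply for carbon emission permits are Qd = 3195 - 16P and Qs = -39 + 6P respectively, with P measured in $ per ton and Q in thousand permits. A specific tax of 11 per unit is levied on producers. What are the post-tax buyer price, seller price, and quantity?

Producers keep P_s = P_b - 11 per unit, so supply in terms of the buyer price is Qs = -105 + 6P_b.
Set Qd = Qs: 3195 - 16P_b = -105 + 6P_b, so 3300 = 22P_b and P_b = 150.
Then P_s = 150 - 11 = 139 and Q = 3195 - 16(150) = 795.

P_b = 150, P_s = 139, Q = 795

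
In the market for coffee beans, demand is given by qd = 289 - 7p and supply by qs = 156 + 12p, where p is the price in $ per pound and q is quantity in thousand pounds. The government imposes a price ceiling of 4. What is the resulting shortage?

With p fixed at 4, quantity demanded is 261 and quantity supplied is 204.
Shortage = qd - qs = 261 - 204 = 57.

Shortage = 57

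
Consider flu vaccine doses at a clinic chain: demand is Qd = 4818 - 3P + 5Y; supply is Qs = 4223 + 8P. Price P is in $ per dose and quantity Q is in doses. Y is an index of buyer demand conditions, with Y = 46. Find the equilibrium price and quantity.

With Y = 46, demand is Qd = 5048 - 3P.
At equilibrium Qd = Qs, so 5048 - 3P = 4223 + 8P; collecting terms, 825 = 11P and P* = 75.
Then Q* = 5048 - 3(75) = 4823.

P* = 75, Q* = 4823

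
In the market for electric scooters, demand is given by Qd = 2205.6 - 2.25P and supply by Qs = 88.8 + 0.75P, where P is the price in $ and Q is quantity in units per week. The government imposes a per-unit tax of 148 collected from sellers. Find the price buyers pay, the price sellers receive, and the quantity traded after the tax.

The tax drives a wedge P_b - P_s = 148. Substituting P_s = P_b - 148 into supply: Qs = -22.2 + 0.75P_b.
Market clearing requires 2205.6 - 2.25P_b = -22.2 + 0.75P_b; hence 2227.8 = 3P_b and P_b = 742.6.
So P_s = 594.6 and the quantity traded is Q = 2205.6 - 2.25(742.6) = 534.75.

P_b = 742.6, P_s = 594.6, Q = 534.75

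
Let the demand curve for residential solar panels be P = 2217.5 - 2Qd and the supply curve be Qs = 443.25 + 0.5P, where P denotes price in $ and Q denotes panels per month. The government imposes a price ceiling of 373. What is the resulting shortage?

Shortage = 292.5

Rewriting in direct form: Qd = 1108.75 - 0.5P.
With P fixed at 373, quantity demanded is 922.25 and quantity supplied is 629.75.
Shortage = Qd - Qs = 922.25 - 629.75 = 292.5.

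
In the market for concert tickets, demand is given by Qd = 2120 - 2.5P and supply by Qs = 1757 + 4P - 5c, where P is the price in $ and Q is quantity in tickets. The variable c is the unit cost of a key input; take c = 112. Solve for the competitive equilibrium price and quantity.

With c = 112, supply is Qs = 1197 + 4P.
Equating demand and supply, 2120 - 2.5P = 1197 + 4P gives 6.5P = 923, so P* = 142.
From the demand curve, Q* = 2120 - 2.5(142) = 1765.

P* = 142, Q* = 1765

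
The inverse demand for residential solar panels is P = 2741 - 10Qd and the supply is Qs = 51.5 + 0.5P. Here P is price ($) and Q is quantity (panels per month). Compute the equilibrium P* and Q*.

P* = 371, Q* = 237

Inverting to quantity form: Qd = 274.1 - 0.1P.
Equating demand and supply, 274.1 - 0.1P = 51.5 + 0.5P gives 0.6P = 222.6, so P* = 371.
Plugging P* into demand: Q* = 274.1 - 0.1(371) = 237.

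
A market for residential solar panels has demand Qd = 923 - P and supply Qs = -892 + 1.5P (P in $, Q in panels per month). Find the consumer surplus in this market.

The market clears where 923 - P = -892 + 1.5P. Rearranging, 2.5P = 1815, hence P* = 726.
Then Q* = 923 - 726 = 197.
Demand choke price (Qd = 0): P = 923. Consumer surplus = ½ × (923 - 726) × 197 = 19404.5.

Consumer surplus = 19404.5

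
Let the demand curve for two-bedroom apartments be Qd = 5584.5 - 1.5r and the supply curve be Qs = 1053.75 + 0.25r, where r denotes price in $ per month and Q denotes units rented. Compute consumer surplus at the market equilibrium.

Consumer surplus = 964467

Equating demand and supply, 5584.5 - 1.5r = 1053.75 + 0.25r gives 1.75r = 4530.75, so r* = 2589.
Substitute back: Q* = 5584.5 - 1.5(2589) = 1701.
Demand choke price (Qd = 0): r = 5584.5/1.5 = 3723. Consumer surplus = ½ × (3723 - 2589) × 1701 = 964467.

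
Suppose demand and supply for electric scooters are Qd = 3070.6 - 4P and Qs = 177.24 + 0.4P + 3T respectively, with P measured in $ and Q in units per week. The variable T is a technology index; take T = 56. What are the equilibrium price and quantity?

P* = 619.4, Q* = 593

With T = 56, supply is Qs = 345.24 + 0.4P.
Set Qd = Qs: 3070.6 - 4P = 345.24 + 0.4P, so 2725.36 = 4.4P and P* = 619.4.
Then Q* = 3070.6 - 4(619.4) = 593.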